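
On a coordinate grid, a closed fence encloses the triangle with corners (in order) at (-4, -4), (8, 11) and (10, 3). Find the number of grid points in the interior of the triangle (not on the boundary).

58

By the shoelace formula, twice the signed area is |((-4)·11 − 8·(-4)) + (8·3 − 10·11) + (10·(-4) − (-4)·3)| = 126, so the area is 63.
Summing gcd(|Δx|,|Δy|) over the edges gives the boundary count: gcd(12,15) + gcd(2,8) + gcd(14,7) = 3+2+7 = 12.
By Pick's theorem A = I + B/2 − 1, so I = 63 − 12/2 + 1 = 58.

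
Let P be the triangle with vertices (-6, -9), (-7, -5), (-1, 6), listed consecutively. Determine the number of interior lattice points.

The shoelace formula gives twice the area as |[(-6)·(-5) − (-7)·(-9)] + [(-7)·6 − (-1)·(-5)] + [(-1)·(-9) − (-6)·6]| = 35, so the area is 35/2.
The number of boundary lattice points is Σ gcd(|Δx|,|Δy|) = gcd(1,4) + gcd(6,11) + gcd(5,15) = 1+1+5 = 7.
By Pick's theorem A = I + B/2 − 1, so I = 35/2 − 7/2 + 1 = 15.

15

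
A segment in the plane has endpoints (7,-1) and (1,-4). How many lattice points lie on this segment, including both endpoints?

4

The number of lattice points on a segment between lattice points is gcd(|Δx|,|Δy|) + 1 = gcd(6,3) + 1 = 3 + 1 = 4.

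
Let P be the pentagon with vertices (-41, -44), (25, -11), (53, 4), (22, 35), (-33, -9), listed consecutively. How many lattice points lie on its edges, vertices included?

77

The number of boundary lattice points is Σ gcd(|Δx|,|Δy|) = gcd(66,33) + gcd(28,15) + gcd(31,31) + gcd(55,44) + gcd(8,35) = 33+1+31+11+1 = 77.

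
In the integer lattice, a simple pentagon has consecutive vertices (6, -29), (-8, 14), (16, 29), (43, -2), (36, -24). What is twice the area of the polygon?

By the shoelace formula, twice the signed area is |(6·14 − (-8)·(-29)) + ((-8)·29 − 16·14) + (16·(-2) − 43·29) + (43·(-24) − 36·(-2)) + (36·(-29) − 6·(-24))| = 3743, so the area is 1871.5.

3743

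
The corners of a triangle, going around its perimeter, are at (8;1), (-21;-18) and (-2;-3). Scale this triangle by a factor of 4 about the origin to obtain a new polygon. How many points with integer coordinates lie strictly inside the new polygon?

The shoelace formula gives twice the area as |(8·(-18) − (-21)·1) + ((-21)·(-3) − (-2)·(-18)) + ((-2)·1 − 8·(-3))| = 74, so the area is 37.
Summing gcd(|Δx|,|Δy|) over the edges gives the boundary count: gcd(29,19) + gcd(19,15) + gcd(10,4) = 1+1+2 = 4.
Scaling by 4 multiplies the area by 4² = 16 (so the new area is 592) and multiplies the boundary lattice-point count by 4, giving 16.
By Pick's theorem, the interior count of the dilated polygon is 592 − 16/2 + 1 = 585.

585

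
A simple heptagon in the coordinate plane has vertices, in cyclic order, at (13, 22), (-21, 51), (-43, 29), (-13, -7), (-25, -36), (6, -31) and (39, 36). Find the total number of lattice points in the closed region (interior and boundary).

3261

The shoelace formula gives twice the area as |(13·51 − (-21)·22) + ((-21)·29 − (-43)·51) + ((-43)·(-7) − (-13)·29) + ((-13)·(-36) − (-25)·(-7)) + ((-25)·(-31) − 6·(-36)) + (6·36 − 39·(-31)) + (39·22 − 13·36)| = 6486, so the area is 3243.
Summing gcd(|Δx|,|Δy|) over the edges gives the boundary count: gcd(34,29) + gcd(22,22) + gcd(30,36) + gcd(12,29) + gcd(31,5) + gcd(33,67) + gcd(26,14) = 1+22+6+1+1+1+2 = 34.
Pick's theorem gives I = A − B/2 + 1 = 3243 − 34/2 + 1 = 3227, so the closed region contains I + B = 3227 + 34 = 3261 lattice points.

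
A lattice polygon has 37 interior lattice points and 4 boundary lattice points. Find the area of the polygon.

By Pick's theorem, A = I + B/2 − 1 = 37 + 4/2 − 1 = 38.

38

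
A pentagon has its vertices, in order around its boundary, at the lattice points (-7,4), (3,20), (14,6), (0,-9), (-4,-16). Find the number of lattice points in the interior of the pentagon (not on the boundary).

By the shoelace formula, twice the signed area is |[(-7)·20 − 3·4] + [3·6 − 14·20] + [14·(-9) − 0·6] + [0·(-16) − (-4)·(-9)] + [(-4)·4 − (-7)·(-16)]| = 704, so the area is 352.
The number of boundary lattice points is Σ gcd(|Δx|,|Δy|) = gcd(10,16) + gcd(11,14) + gcd(14,15) + gcd(4,7) + gcd(3,20) = 2+1+1+1+1 = 6.
Pick's theorem gives I = A − B/2 + 1 = 352 − 6/2 + 1 = 350.

350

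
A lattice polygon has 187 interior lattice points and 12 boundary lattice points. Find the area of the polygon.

192

By Pick's theorem, A = I + B/2 − 1 = 187 + 12/2 − 1 = 192.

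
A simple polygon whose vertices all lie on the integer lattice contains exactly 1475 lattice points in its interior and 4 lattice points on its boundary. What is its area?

1476

By Pick's theorem, A = I + B/2 − 1 = 1475 + 4/2 − 1 = 1476.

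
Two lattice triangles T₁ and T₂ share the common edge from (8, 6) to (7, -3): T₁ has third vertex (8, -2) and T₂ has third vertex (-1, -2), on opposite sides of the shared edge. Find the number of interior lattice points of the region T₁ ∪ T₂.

The union is the simple quadrilateral with vertices (8, 6), (8, -2), (7, -3), (-1, -2) in order.
The shoelace formula gives twice the area as |(8·(-2) − 8·6) + (8·(-3) − 7·(-2)) + (7·(-2) − (-1)·(-3)) + ((-1)·6 − 8·(-2))| = 81, so the area is 81/2.
Summing gcd(|Δx|,|Δy|) over the edges gives the boundary count: gcd(0,8) + gcd(1,1) + gcd(8,1) + gcd(9,8) = 8+1+1+1 = 11.
By Pick's theorem I = A − B/2 + 1 = 81/2 − 11/2 + 1 = 36.

36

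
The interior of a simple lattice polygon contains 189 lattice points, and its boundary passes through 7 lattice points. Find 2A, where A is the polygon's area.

383

By Pick's theorem, A = I + B/2 − 1 = 189 + 7/2 − 1 = 383/2.
Hence 2A = 383.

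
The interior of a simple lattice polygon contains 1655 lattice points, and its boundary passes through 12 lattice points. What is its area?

By Pick's theorem, A = I + B/2 − 1 = 1655 + 12/2 − 1 = 1660.

1660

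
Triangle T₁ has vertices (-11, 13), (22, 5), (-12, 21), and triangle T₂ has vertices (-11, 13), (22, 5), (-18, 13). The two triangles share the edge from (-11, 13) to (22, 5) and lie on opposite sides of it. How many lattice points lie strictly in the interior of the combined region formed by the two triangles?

The union is the simple quadrilateral with vertices (-11, 13), (-12, 21), (22, 5), (-18, 13) in order.
Using the shoelace formula, 2A = |((-11)·21 − (-12)·13) + ((-12)·5 − 22·21) + (22·13 − (-18)·5) + ((-18)·13 − (-11)·13)| = 312, so the area is 156.
Along each edge there are gcd(|Δx|,|Δy|)+1 lattice points, so counting each shared vertex once the boundary has gcd(1,8) + gcd(34,16) + gcd(40,8) + gcd(7,0) = 1+2+8+7 = 18.
By Pick's theorem I = A − B/2 + 1 = 156 − 18/2 + 1 = 148.

148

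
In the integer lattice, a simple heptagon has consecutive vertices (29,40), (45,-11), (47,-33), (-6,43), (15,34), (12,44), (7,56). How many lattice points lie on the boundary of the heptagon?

Along each edge there are gcd(|Δx|,|Δy|)+1 lattice points, so counting each shared vertex once the boundary has gcd(16,51) + gcd(2,22) + gcd(53,76) + gcd(21,9) + gcd(3,10) + gcd(5,12) + gcd(22,16) = 1+2+1+3+1+1+2 = 11.

11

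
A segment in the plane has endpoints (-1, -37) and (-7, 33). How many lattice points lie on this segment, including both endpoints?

3

The number of lattice points on a segment between lattice points is gcd(|Δx|,|Δy|) + 1 = gcd(6,70) + 1 = 2 + 1 = 3.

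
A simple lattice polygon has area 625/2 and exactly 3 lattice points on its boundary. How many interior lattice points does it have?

312

Pick's theorem A = I + B/2 − 1 rearranges to I = A − B/2 + 1 = 625/2 − 3/2 + 1 = 312.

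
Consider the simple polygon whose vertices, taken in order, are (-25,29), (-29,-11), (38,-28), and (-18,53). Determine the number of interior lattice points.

The shoelace formula gives twice the area as |((-25)·(-11) − (-29)·29) + ((-29)·(-28) − 38·(-11)) + (38·53 − (-18)·(-28)) + ((-18)·29 − (-25)·53)| = 4659, so the area is 2329.5.
Along each edge there are gcd(|Δx|,|Δy|)+1 lattice points, so counting each shared vertex once the boundary has gcd(4,40) + gcd(67,17) + gcd(56,81) + gcd(7,24) = 4+1+1+1 = 7.
By Pick's theorem A = I + B/2 − 1, so I = 2329.5 − 7/2 + 1 = 2327.

2327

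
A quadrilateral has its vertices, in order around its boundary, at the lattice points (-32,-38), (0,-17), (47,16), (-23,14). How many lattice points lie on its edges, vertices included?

5

Along each edge there are gcd(|Δx|,|Δy|)+1 lattice points, so counting each shared vertex once the boundary has gcd(32,21) + gcd(47,33) + gcd(70,2) + gcd(9,52) = 1+1+2+1 = 5.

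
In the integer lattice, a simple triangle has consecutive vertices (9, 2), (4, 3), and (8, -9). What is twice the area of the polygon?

56

Using the shoelace formula, 2A = |[9·3 − 4·2] + [4·(-9) − 8·3] + [8·2 − 9·(-9)]| = 56, so the area is 28.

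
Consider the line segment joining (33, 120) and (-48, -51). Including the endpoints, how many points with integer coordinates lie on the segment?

10

The number of lattice points on a segment between lattice points is gcd(|Δx|,|Δy|) + 1 = gcd(81,171) + 1 = 9 + 1 = 10.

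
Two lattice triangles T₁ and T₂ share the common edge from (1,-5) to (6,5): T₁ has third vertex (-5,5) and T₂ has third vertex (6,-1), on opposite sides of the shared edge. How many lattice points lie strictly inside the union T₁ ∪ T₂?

61

The union is the simple quadrilateral with vertices (1,-5), (-5,5), (6,5), (6,-1) in order.
The shoelace formula gives twice the area as |(1·5 − (-5)·(-5)) + ((-5)·5 − 6·5) + (6·(-1) − 6·5) + (6·(-5) − 1·(-1))| = 140, so the area is 70.
Summing gcd(|Δx|,|Δy|) over the edges gives the boundary count: gcd(6,10) + gcd(11,0) + gcd(0,6) + gcd(5,4) = 2+11+6+1 = 20.
By Pick's theorem I = A − B/2 + 1 = 70 − 20/2 + 1 = 61.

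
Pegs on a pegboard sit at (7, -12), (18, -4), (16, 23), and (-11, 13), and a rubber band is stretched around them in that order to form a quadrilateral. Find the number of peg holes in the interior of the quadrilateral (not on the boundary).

583

The shoelace formula gives twice the area as |(7·(-4) − 18·(-12)) + (18·23 − 16·(-4)) + (16·13 − (-11)·23) + ((-11)·(-12) − 7·13)| = 1168, so the area is 584.
Along each edge there are gcd(|Δx|,|Δy|)+1 lattice points, so counting each shared vertex once the boundary has gcd(11,8) + gcd(2,27) + gcd(27,10) + gcd(18,25) = 1+1+1+1 = 4.
By Pick's theorem A = I + B/2 − 1, so I = 584 − 4/2 + 1 = 583.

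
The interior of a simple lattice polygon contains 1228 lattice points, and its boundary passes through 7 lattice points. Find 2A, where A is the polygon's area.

2461

Pick's theorem states A = I + B/2 − 1, so A = 1228 + 7/2 − 1 = 2461/2.
Hence 2A = 2461.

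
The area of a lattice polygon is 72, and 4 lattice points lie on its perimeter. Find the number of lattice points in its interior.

71

Pick's theorem A = I + B/2 − 1 rearranges to I = A − B/2 + 1 = 72 − 4/2 + 1 = 71.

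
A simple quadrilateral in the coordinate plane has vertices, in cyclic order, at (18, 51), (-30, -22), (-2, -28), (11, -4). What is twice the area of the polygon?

2879

The shoelace formula gives twice the area as |(18·(-22) − (-30)·51) + ((-30)·(-28) − (-2)·(-22)) + ((-2)·(-4) − 11·(-28)) + (11·51 − 18·(-4))| = 2879, so the area is 2879/2.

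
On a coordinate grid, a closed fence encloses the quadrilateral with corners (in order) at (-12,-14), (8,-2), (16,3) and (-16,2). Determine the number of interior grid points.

256

Using the shoelace formula, 2A = |((-12)·(-2) − 8·(-14)) + (8·3 − 16·(-2)) + (16·2 − (-16)·3) + ((-16)·(-14) − (-12)·2)| = 520, so the area is 260.
The number of boundary lattice points is Σ gcd(|Δx|,|Δy|) = gcd(20,12) + gcd(8,5) + gcd(32,1) + gcd(4,16) = 4+1+1+4 = 10.
By Pick's theorem A = I + B/2 − 1, so I = 260 − 10/2 + 1 = 256.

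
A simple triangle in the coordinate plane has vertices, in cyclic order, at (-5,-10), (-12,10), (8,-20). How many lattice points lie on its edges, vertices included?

12

The number of boundary lattice points is Σ gcd(|Δx|,|Δy|) = gcd(7,20) + gcd(20,30) + gcd(13,10) = 1+10+1 = 12.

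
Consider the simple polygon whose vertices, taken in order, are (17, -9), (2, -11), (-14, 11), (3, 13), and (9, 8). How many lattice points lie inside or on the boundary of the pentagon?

417

The shoelace formula gives twice the area as |[17·(-11) − 2·(-9)] + [2·11 − (-14)·(-11)] + [(-14)·13 − 3·11] + [3·8 − 9·13] + [9·(-9) − 17·8]| = 826, so the area is 413.
The number of boundary lattice points is Σ gcd(|Δx|,|Δy|) = gcd(15,2) + gcd(16,22) + gcd(17,2) + gcd(6,5) + gcd(8,17) = 1+2+1+1+1 = 6.
Pick's theorem gives I = A − B/2 + 1 = 413 − 6/2 + 1 = 411, so the closed region contains I + B = 411 + 6 = 417 lattice points.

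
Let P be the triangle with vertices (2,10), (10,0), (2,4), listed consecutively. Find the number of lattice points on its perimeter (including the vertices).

The number of boundary lattice points is Σ gcd(|Δx|,|Δy|) = gcd(8,10) + gcd(8,4) + gcd(0,6) = 2+4+6 = 12.

12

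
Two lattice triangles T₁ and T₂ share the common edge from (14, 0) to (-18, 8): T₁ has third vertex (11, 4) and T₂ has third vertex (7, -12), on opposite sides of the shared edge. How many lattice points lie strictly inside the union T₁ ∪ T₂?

269

The union is the simple quadrilateral with vertices (14, 0), (11, 4), (-18, 8), (7, -12) in order.
By the shoelace formula, twice the signed area is |[14·4 − 11·0] + [11·8 − (-18)·4] + [(-18)·(-12) − 7·8] + [7·0 − 14·(-12)]| = 544, so the area is 272.
Summing gcd(|Δx|,|Δy|) over the edges gives the boundary count: gcd(3,4) + gcd(29,4) + gcd(25,20) + gcd(7,12) = 1+1+5+1 = 8.
By Pick's theorem I = A − B/2 + 1 = 272 − 8/2 + 1 = 269.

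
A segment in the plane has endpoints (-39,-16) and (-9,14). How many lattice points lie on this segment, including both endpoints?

31

The number of lattice points on a segment between lattice points is gcd(|Δx|,|Δy|) + 1 = gcd(30,30) + 1 = 30 + 1 = 31.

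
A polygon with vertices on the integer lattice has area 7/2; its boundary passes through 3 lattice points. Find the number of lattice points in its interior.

3

Pick's theorem A = I + B/2 − 1 rearranges to I = A − B/2 + 1 = 7/2 − 3/2 + 1 = 3.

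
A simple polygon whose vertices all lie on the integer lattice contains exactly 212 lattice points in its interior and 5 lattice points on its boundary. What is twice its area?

427

By Pick's theorem, A = I + B/2 − 1 = 212 + 5/2 − 1 = 427/2.
Hence 2A = 427.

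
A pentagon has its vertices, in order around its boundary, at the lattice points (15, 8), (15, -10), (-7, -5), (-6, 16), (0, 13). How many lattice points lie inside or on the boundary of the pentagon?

The shoelace formula gives twice the area as |(15·(-10) − 15·8) + (15·(-5) − (-7)·(-10)) + ((-7)·16 − (-6)·(-5)) + ((-6)·13 − 0·16) + (0·8 − 15·13)| = 830, so the area is 415.
Along each edge there are gcd(|Δx|,|Δy|)+1 lattice points, so counting each shared vertex once the boundary has gcd(0,18) + gcd(22,5) + gcd(1,21) + gcd(6,3) + gcd(15,5) = 18+1+1+3+5 = 28.
Pick's theorem gives I = A − B/2 + 1 = 415 − 28/2 + 1 = 402, so the closed region contains I + B = 402 + 28 = 430 lattice points.

430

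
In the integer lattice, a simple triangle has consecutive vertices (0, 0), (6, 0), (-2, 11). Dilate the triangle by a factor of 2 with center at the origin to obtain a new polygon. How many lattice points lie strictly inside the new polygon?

125

Using the shoelace formula, 2A = |[0·0 − 6·0] + [6·11 − (-2)·0] + [(-2)·0 − 0·11]| = 66, so the area is 33.
Along each edge there are gcd(|Δx|,|Δy|)+1 lattice points, so counting each shared vertex once the boundary has gcd(6,0) + gcd(8,11) + gcd(2,11) = 6+1+1 = 8.
Scaling by 2 multiplies the area by 2² = 4 (so the new area is 132) and multiplies the boundary lattice-point count by 2, giving 16.
By Pick's theorem, the interior count of the dilated polygon is 132 − 16/2 + 1 = 125.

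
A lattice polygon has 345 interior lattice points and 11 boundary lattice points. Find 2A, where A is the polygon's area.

By Pick's theorem, A = I + B/2 − 1 = 345 + 11/2 − 1 = 699/2.
Hence 2A = 699.

699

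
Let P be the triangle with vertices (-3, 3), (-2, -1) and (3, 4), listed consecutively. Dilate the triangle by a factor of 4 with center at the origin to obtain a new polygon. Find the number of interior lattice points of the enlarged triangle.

187

The shoelace formula gives twice the area as |[(-3)·(-1) − (-2)·3] + [(-2)·4 − 3·(-1)] + [3·3 − (-3)·4]| = 25, so the area is 25/2.
Along each edge there are gcd(|Δx|,|Δy|)+1 lattice points, so counting each shared vertex once the boundary has gcd(1,4) + gcd(5,5) + gcd(6,1) = 1+5+1 = 7.
Scaling by 4 multiplies the area by 4² = 16 (so the new area is 200) and multiplies the boundary lattice-point count by 4, giving 28.
By Pick's theorem, the interior count of the dilated polygon is 200 − 28/2 + 1 = 187.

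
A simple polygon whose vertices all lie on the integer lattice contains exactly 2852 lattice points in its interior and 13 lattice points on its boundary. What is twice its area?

5715

Pick's theorem states A = I + B/2 − 1, so A = 2852 + 13/2 − 1 = 5715/2.
Hence 2A = 5715.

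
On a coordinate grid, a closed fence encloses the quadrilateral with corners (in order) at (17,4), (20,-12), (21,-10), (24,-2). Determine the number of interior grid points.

47

Using the shoelace formula, 2A = |[17·(-12) − 20·4] + [20·(-10) − 21·(-12)] + [21·(-2) − 24·(-10)] + [24·4 − 17·(-2)]| = 96, so the area is 48.
The number of boundary lattice points is Σ gcd(|Δx|,|Δy|) = gcd(3,16) + gcd(1,2) + gcd(3,8) + gcd(7,6) = 1+1+1+1 = 4.
By Pick's theorem A = I + B/2 − 1, so I = 48 − 4/2 + 1 = 47.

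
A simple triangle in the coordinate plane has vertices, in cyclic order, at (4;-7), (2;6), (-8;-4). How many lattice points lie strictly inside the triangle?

69

By the shoelace formula, twice the signed area is |(4·6 − 2·(-7)) + (2·(-4) − (-8)·6) + ((-8)·(-7) − 4·(-4))| = 150, so the area is 75.
The number of boundary lattice points is Σ gcd(|Δx|,|Δy|) = gcd(2,13) + gcd(10,10) + gcd(12,3) = 1+10+3 = 14.
Pick's theorem gives I = A − B/2 + 1 = 75 − 14/2 + 1 = 69.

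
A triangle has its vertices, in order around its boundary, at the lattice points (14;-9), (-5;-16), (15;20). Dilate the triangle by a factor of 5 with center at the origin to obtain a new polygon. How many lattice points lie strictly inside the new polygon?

The shoelace formula gives twice the area as |[14·(-16) − (-5)·(-9)] + [(-5)·20 − 15·(-16)] + [15·(-9) − 14·20]| = 544, so the area is 272.
Summing gcd(|Δx|,|Δy|) over the edges gives the boundary count: gcd(19,7) + gcd(20,36) + gcd(1,29) = 1+4+1 = 6.
Scaling by 5 multiplies the area by 5² = 25 (so the new area is 6800) and multiplies the boundary lattice-point count by 5, giving 30.
By Pick's theorem, the interior count of the dilated polygon is 6800 − 30/2 + 1 = 6786.

6786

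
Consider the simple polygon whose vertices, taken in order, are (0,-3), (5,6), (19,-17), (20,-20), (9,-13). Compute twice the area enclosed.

The shoelace formula gives twice the area as |[0·6 − 5·(-3)] + [5·(-17) − 19·6] + [19·(-20) − 20·(-17)] + [20·(-13) − 9·(-20)] + [9·(-3) − 0·(-13)]| = 331, so the area is 165.5.

331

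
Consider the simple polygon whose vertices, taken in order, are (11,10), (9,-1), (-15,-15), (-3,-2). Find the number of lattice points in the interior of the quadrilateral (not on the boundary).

Using the shoelace formula, 2A = |[11·(-1) − 9·10] + [9·(-15) − (-15)·(-1)] + [(-15)·(-2) − (-3)·(-15)] + [(-3)·10 − 11·(-2)]| = 274, so the area is 137.
Summing gcd(|Δx|,|Δy|) over the edges gives the boundary count: gcd(2,11) + gcd(24,14) + gcd(12,13) + gcd(14,12) = 1+2+1+2 = 6.
By Pick's theorem A = I + B/2 − 1, so I = 137 − 6/2 + 1 = 135.

135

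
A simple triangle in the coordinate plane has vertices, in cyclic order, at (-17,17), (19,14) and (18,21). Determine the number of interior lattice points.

123

The shoelace formula gives twice the area as |((-17)·14 − 19·17) + (19·21 − 18·14) + (18·17 − (-17)·21)| = 249, so the area is 249/2.
Summing gcd(|Δx|,|Δy|) over the edges gives the boundary count: gcd(36,3) + gcd(1,7) + gcd(35,4) = 3+1+1 = 5.
By Pick's theorem A = I + B/2 − 1, so I = 249/2 − 5/2 + 1 = 123.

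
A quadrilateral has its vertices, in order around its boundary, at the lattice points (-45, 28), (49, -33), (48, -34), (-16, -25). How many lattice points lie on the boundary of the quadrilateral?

4

Along each edge there are gcd(|Δx|,|Δy|)+1 lattice points, so counting each shared vertex once the boundary has gcd(94,61) + gcd(1,1) + gcd(64,9) + gcd(29,53) = 1+1+1+1 = 4.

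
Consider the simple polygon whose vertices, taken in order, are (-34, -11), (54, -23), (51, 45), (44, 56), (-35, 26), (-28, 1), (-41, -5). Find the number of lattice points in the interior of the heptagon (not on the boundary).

5053

Using the shoelace formula, 2A = |((-34)·(-23) − 54·(-11)) + (54·45 − 51·(-23)) + (51·56 − 44·45) + (44·26 − (-35)·56) + ((-35)·1 − (-28)·26) + ((-28)·(-5) − (-41)·1) + ((-41)·(-11) − (-34)·(-5))| = 10114, so the area is 5057.
The number of boundary lattice points is Σ gcd(|Δx|,|Δy|) = gcd(88,12) + gcd(3,68) + gcd(7,11) + gcd(79,30) + gcd(7,25) + gcd(13,6) + gcd(7,6) = 4+1+1+1+1+1+1 = 10.
Pick's theorem gives I = A − B/2 + 1 = 5057 − 10/2 + 1 = 5053.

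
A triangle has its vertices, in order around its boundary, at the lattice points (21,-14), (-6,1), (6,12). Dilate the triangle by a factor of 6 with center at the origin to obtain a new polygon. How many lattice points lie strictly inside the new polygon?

The shoelace formula gives twice the area as |(21·1 − (-6)·(-14)) + ((-6)·12 − 6·1) + (6·(-14) − 21·12)| = 477, so the area is 238.5.
Along each edge there are gcd(|Δx|,|Δy|)+1 lattice points, so counting each shared vertex once the boundary has gcd(27,15) + gcd(12,11) + gcd(15,26) = 3+1+1 = 5.
Scaling by 6 multiplies the area by 6² = 36 (so the new area is 8586) and multiplies the boundary lattice-point count by 6, giving 30.
By Pick's theorem, the interior count of the dilated polygon is 8586 − 30/2 + 1 = 8572.

8572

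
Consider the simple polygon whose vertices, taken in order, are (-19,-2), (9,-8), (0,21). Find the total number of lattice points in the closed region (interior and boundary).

By the shoelace formula, twice the signed area is |((-19)·(-8) − 9·(-2)) + (9·21 − 0·(-8)) + (0·(-2) − (-19)·21)| = 758, so the area is 379.
Along each edge there are gcd(|Δx|,|Δy|)+1 lattice points, so counting each shared vertex once the boundary has gcd(28,6) + gcd(9,29) + gcd(19,23) = 2+1+1 = 4.
Pick's theorem gives I = A − B/2 + 1 = 379 − 4/2 + 1 = 378, so the closed region contains I + B = 378 + 4 = 382 lattice points.

382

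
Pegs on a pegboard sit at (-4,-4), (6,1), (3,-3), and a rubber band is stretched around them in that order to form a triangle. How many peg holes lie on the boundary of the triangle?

The number of boundary lattice points is Σ gcd(|Δx|,|Δy|) = gcd(10,5) + gcd(3,4) + gcd(7,1) = 5+1+1 = 7.

7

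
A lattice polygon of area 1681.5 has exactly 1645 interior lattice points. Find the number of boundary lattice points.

75

Pick's theorem gives A = I + B/2 − 1, so B = 2(A − I + 1) = 2(1681.5 − 1645 + 1) = 75.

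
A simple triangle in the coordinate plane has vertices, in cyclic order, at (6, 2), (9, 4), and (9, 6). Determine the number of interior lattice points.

2

By the shoelace formula, twice the signed area is |[6·4 − 9·2] + [9·6 − 9·4] + [9·2 − 6·6]| = 6, so the area is 3.
The number of boundary lattice points is Σ gcd(|Δx|,|Δy|) = gcd(3,2) + gcd(0,2) + gcd(3,4) = 1+2+1 = 4.
By Pick's theorem A = I + B/2 − 1, so I = 3 − 4/2 + 1 = 2.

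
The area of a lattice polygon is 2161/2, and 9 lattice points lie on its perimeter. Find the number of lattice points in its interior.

1077

From Pick's theorem, I = A − B/2 + 1 = 2161/2 − 9/2 + 1 = 1077.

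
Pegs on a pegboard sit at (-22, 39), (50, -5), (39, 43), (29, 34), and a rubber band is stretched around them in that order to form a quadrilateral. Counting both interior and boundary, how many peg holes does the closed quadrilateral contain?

1236

The shoelace formula gives twice the area as |[(-22)·(-5) − 50·39] + [50·43 − 39·(-5)] + [39·34 − 29·43] + [29·39 − (-22)·34]| = 2463, so the area is 1231.5.
Along each edge there are gcd(|Δx|,|Δy|)+1 lattice points, so counting each shared vertex once the boundary has gcd(72,44) + gcd(11,48) + gcd(10,9) + gcd(51,5) = 4+1+1+1 = 7.
Pick's theorem gives I = A − B/2 + 1 = 1231.5 − 7/2 + 1 = 1229, so the closed region contains I + B = 1229 + 7 = 1236 lattice points.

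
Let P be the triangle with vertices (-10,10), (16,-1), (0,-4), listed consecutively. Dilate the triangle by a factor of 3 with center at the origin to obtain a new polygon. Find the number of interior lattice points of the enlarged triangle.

By the shoelace formula, twice the signed area is |[(-10)·(-1) − 16·10] + [16·(-4) − 0·(-1)] + [0·10 − (-10)·(-4)]| = 254, so the area is 127.
Summing gcd(|Δx|,|Δy|) over the edges gives the boundary count: gcd(26,11) + gcd(16,3) + gcd(10,14) = 1+1+2 = 4.
Scaling by 3 multiplies the area by 3² = 9 (so the new area is 1143) and multiplies the boundary lattice-point count by 3, giving 12.
By Pick's theorem, the interior count of the dilated polygon is 1143 − 12/2 + 1 = 1138.

1138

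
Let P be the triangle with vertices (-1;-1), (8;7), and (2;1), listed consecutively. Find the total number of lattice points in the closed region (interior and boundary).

The shoelace formula gives twice the area as |[(-1)·7 − 8·(-1)] + [8·1 − 2·7] + [2·(-1) − (-1)·1]| = 6, so the area is 3.
Summing gcd(|Δx|,|Δy|) over the edges gives the boundary count: gcd(9,8) + gcd(6,6) + gcd(3,2) = 1+6+1 = 8.
Pick's theorem gives I = A − B/2 + 1 = 3 − 8/2 + 1 = 0, so the closed region contains I + B = 0 + 8 = 8 lattice points.

8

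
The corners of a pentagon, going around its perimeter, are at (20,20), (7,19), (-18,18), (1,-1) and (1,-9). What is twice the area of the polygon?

By the shoelace formula, twice the signed area is |[20·19 − 7·20] + [7·18 − (-18)·19] + [(-18)·(-1) − 1·18] + [1·(-9) − 1·(-1)] + [1·20 − 20·(-9)]| = 900, so the area is 450.

900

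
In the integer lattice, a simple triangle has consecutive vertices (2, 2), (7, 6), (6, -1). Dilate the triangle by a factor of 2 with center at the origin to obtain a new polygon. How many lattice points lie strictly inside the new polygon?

60

Using the shoelace formula, 2A = |[2·6 − 7·2] + [7·(-1) − 6·6] + [6·2 − 2·(-1)]| = 31, so the area is 15.5.
The number of boundary lattice points is Σ gcd(|Δx|,|Δy|) = gcd(5,4) + gcd(1,7) + gcd(4,3) = 1+1+1 = 3.
Scaling by 2 multiplies the area by 2² = 4 (so the new area is 62) and multiplies the boundary lattice-point count by 2, giving 6.
By Pick's theorem, the interior count of the dilated polygon is 62 − 6/2 + 1 = 60.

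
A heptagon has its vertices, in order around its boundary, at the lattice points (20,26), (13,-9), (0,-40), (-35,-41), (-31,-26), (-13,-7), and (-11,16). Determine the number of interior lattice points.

1900

The shoelace formula gives twice the area as |(20·(-9) − 13·26) + (13·(-40) − 0·(-9)) + (0·(-41) − (-35)·(-40)) + ((-35)·(-26) − (-31)·(-41)) + ((-31)·(-7) − (-13)·(-26)) + ((-13)·16 − (-11)·(-7)) + ((-11)·26 − 20·16)| = 3811, so the area is 1905.5.
Along each edge there are gcd(|Δx|,|Δy|)+1 lattice points, so counting each shared vertex once the boundary has gcd(7,35) + gcd(13,31) + gcd(35,1) + gcd(4,15) + gcd(18,19) + gcd(2,23) + gcd(31,10) = 7+1+1+1+1+1+1 = 13.
By Pick's theorem A = I + B/2 − 1, so I = 1905.5 − 13/2 + 1 = 1900.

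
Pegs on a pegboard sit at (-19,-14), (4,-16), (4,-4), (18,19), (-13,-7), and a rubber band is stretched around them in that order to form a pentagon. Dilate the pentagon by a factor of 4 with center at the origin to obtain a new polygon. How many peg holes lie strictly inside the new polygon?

Using the shoelace formula, 2A = |((-19)·(-16) − 4·(-14)) + (4·(-4) − 4·(-16)) + (4·19 − 18·(-4)) + (18·(-7) − (-13)·19) + ((-13)·(-14) − (-19)·(-7))| = 726, so the area is 363.
Along each edge there are gcd(|Δx|,|Δy|)+1 lattice points, so counting each shared vertex once the boundary has gcd(23,2) + gcd(0,12) + gcd(14,23) + gcd(31,26) + gcd(6,7) = 1+12+1+1+1 = 16.
Scaling by 4 multiplies the area by 4² = 16 (so the new area is 5808) and multiplies the boundary lattice-point count by 4, giving 64.
By Pick's theorem, the interior count of the dilated polygon is 5808 − 64/2 + 1 = 5777.

5777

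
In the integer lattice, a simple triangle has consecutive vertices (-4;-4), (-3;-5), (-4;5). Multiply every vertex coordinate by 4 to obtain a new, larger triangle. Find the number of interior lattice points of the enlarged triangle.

The shoelace formula gives twice the area as |((-4)·(-5) − (-3)·(-4)) + ((-3)·5 − (-4)·(-5)) + ((-4)·(-4) − (-4)·5)| = 9, so the area is 9/2.
The number of boundary lattice points is Σ gcd(|Δx|,|Δy|) = gcd(1,1) + gcd(1,10) + gcd(0,9) = 1+1+9 = 11.
Scaling by 4 multiplies the area by 4² = 16 (so the new area is 72) and multiplies the boundary lattice-point count by 4, giving 44.
By Pick's theorem, the interior count of the dilated polygon is 72 − 44/2 + 1 = 51.

51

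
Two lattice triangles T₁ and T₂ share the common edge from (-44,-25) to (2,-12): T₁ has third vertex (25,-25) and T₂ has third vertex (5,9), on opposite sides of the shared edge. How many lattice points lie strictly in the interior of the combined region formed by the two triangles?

876

The union is the simple quadrilateral with vertices (-44,-25), (25,-25), (2,-12), (5,9) in order.
By the shoelace formula, twice the signed area is |((-44)·(-25) − 25·(-25)) + (25·(-12) − 2·(-25)) + (2·9 − 5·(-12)) + (5·(-25) − (-44)·9)| = 1824, so the area is 912.
Summing gcd(|Δx|,|Δy|) over the edges gives the boundary count: gcd(69,0) + gcd(23,13) + gcd(3,21) + gcd(49,34) = 69+1+3+1 = 74.
By Pick's theorem I = A − B/2 + 1 = 912 − 74/2 + 1 = 876.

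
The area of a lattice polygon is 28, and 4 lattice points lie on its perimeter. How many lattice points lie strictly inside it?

27

Pick's theorem A = I + B/2 − 1 rearranges to I = A − B/2 + 1 = 28 − 4/2 + 1 = 27.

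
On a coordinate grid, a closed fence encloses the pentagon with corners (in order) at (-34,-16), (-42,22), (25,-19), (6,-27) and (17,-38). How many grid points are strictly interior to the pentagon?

1526

The shoelace formula gives twice the area as |[(-34)·22 − (-42)·(-16)] + [(-42)·(-19) − 25·22] + [25·(-27) − 6·(-19)] + [6·(-38) − 17·(-27)] + [17·(-16) − (-34)·(-38)]| = 3066, so the area is 1533.
The number of boundary lattice points is Σ gcd(|Δx|,|Δy|) = gcd(8,38) + gcd(67,41) + gcd(19,8) + gcd(11,11) + gcd(51,22) = 2+1+1+11+1 = 16.
By Pick's theorem A = I + B/2 − 1, so I = 1533 − 16/2 + 1 = 1526.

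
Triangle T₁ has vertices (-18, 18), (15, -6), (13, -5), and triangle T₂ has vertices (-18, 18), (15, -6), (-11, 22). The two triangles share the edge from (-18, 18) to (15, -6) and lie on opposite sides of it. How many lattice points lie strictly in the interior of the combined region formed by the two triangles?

The union is the simple quadrilateral with vertices (-18, 18), (13, -5), (15, -6), (-11, 22) in order.
The shoelace formula gives twice the area as |((-18)·(-5) − 13·18) + (13·(-6) − 15·(-5)) + (15·22 − (-11)·(-6)) + ((-11)·18 − (-18)·22)| = 315, so the area is 315/2.
The number of boundary lattice points is Σ gcd(|Δx|,|Δy|) = gcd(31,23) + gcd(2,1) + gcd(26,28) + gcd(7,4) = 1+1+2+1 = 5.
By Pick's theorem I = A − B/2 + 1 = 315/2 − 5/2 + 1 = 156.

156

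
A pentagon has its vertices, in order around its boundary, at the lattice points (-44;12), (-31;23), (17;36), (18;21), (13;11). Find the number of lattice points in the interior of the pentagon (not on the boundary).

933

The shoelace formula gives twice the area as |[(-44)·23 − (-31)·12] + [(-31)·36 − 17·23] + [17·21 − 18·36] + [18·11 − 13·21] + [13·12 − (-44)·11]| = 1873, so the area is 1873/2.
Along each edge there are gcd(|Δx|,|Δy|)+1 lattice points, so counting each shared vertex once the boundary has gcd(13,11) + gcd(48,13) + gcd(1,15) + gcd(5,10) + gcd(57,1) = 1+1+1+5+1 = 9.
Pick's theorem gives I = A − B/2 + 1 = 1873/2 − 9/2 + 1 = 933.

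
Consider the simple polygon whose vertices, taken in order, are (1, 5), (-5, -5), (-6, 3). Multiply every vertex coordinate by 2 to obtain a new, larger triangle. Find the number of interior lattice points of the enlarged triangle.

The shoelace formula gives twice the area as |[1·(-5) − (-5)·5] + [(-5)·3 − (-6)·(-5)] + [(-6)·5 − 1·3]| = 58, so the area is 29.
Summing gcd(|Δx|,|Δy|) over the edges gives the boundary count: gcd(6,10) + gcd(1,8) + gcd(7,2) = 2+1+1 = 4.
Scaling by 2 multiplies the area by 2² = 4 (so the new area is 116) and multiplies the boundary lattice-point count by 2, giving 8.
By Pick's theorem, the interior count of the dilated polygon is 116 − 8/2 + 1 = 113.

113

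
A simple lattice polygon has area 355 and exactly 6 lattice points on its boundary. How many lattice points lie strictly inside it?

From Pick's theorem, I = A − B/2 + 1 = 355 − 6/2 + 1 = 353.

353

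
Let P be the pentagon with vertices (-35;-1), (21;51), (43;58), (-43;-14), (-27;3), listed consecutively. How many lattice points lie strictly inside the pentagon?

606

Using the shoelace formula, 2A = |[(-35)·51 − 21·(-1)] + [21·58 − 43·51] + [43·(-14) − (-43)·58] + [(-43)·3 − (-27)·(-14)] + [(-27)·(-1) − (-35)·3]| = 1222, so the area is 611.
Along each edge there are gcd(|Δx|,|Δy|)+1 lattice points, so counting each shared vertex once the boundary has gcd(56,52) + gcd(22,7) + gcd(86,72) + gcd(16,17) + gcd(8,4) = 4+1+2+1+4 = 12.
Pick's theorem gives I = A − B/2 + 1 = 611 − 12/2 + 1 = 606.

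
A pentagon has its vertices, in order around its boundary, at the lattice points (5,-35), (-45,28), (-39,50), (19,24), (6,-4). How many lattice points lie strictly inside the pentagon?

2442

Using the shoelace formula, 2A = |[5·28 − (-45)·(-35)] + [(-45)·50 − (-39)·28] + [(-39)·24 − 19·50] + [19·(-4) − 6·24] + [6·(-35) − 5·(-4)]| = 4889, so the area is 4889/2.
Summing gcd(|Δx|,|Δy|) over the edges gives the boundary count: gcd(50,63) + gcd(6,22) + gcd(58,26) + gcd(13,28) + gcd(1,31) = 1+2+2+1+1 = 7.
Pick's theorem gives I = A − B/2 + 1 = 4889/2 − 7/2 + 1 = 2442.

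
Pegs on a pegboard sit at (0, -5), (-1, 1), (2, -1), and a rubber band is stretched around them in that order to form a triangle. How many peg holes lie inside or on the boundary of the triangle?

The shoelace formula gives twice the area as |(0·1 − (-1)·(-5)) + ((-1)·(-1) − 2·1) + (2·(-5) − 0·(-1))| = 16, so the area is 8.
The number of boundary lattice points is Σ gcd(|Δx|,|Δy|) = gcd(1,6) + gcd(3,2) + gcd(2,4) = 1+1+2 = 4.
Pick's theorem gives I = A − B/2 + 1 = 8 − 4/2 + 1 = 7, so the closed region contains I + B = 7 + 4 = 11 lattice points.

11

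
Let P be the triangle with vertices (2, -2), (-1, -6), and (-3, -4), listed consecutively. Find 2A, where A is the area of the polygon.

14

The shoelace formula gives twice the area as |(2·(-6) − (-1)·(-2)) + ((-1)·(-4) − (-3)·(-6)) + ((-3)·(-2) − 2·(-4))| = 14, so the area is 7.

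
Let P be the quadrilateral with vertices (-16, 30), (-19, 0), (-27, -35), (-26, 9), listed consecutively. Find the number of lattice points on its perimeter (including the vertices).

6

Along each edge there are gcd(|Δx|,|Δy|)+1 lattice points, so counting each shared vertex once the boundary has gcd(3,30) + gcd(8,35) + gcd(1,44) + gcd(10,21) = 3+1+1+1 = 6.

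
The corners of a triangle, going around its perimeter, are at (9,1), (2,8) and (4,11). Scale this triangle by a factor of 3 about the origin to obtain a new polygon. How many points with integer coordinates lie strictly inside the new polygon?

The shoelace formula gives twice the area as |(9·8 − 2·1) + (2·11 − 4·8) + (4·1 − 9·11)| = 35, so the area is 17.5.
The number of boundary lattice points is Σ gcd(|Δx|,|Δy|) = gcd(7,7) + gcd(2,3) + gcd(5,10) = 7+1+5 = 13.
Scaling by 3 multiplies the area by 3² = 9 (so the new area is 157.5) and multiplies the boundary lattice-point count by 3, giving 39.
By Pick's theorem, the interior count of the dilated polygon is 157.5 − 39/2 + 1 = 139.

139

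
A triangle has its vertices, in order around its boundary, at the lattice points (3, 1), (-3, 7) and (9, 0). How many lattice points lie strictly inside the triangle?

12

Using the shoelace formula, 2A = |[3·7 − (-3)·1] + [(-3)·0 − 9·7] + [9·1 − 3·0]| = 30, so the area is 15.
Along each edge there are gcd(|Δx|,|Δy|)+1 lattice points, so counting each shared vertex once the boundary has gcd(6,6) + gcd(12,7) + gcd(6,1) = 6+1+1 = 8.
By Pick's theorem A = I + B/2 − 1, so I = 15 − 8/2 + 1 = 12.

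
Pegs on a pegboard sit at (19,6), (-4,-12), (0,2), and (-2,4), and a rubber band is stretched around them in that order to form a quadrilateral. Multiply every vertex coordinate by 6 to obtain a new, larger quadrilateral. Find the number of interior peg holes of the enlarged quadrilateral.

By the shoelace formula, twice the signed area is |[19·(-12) − (-4)·6] + [(-4)·2 − 0·(-12)] + [0·4 − (-2)·2] + [(-2)·6 − 19·4]| = 296, so the area is 148.
The number of boundary lattice points is Σ gcd(|Δx|,|Δy|) = gcd(23,18) + gcd(4,14) + gcd(2,2) + gcd(21,2) = 1+2+2+1 = 6.
Scaling by 6 multiplies the area by 6² = 36 (so the new area is 5328) and multiplies the boundary lattice-point count by 6, giving 36.
By Pick's theorem, the interior count of the dilated polygon is 5328 − 36/2 + 1 = 5311.

5311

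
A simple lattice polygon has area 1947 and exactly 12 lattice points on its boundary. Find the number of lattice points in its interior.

1942

From Pick's theorem, I = A − B/2 + 1 = 1947 − 12/2 + 1 = 1942.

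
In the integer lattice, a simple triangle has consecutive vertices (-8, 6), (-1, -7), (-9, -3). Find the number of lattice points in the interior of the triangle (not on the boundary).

36

The shoelace formula gives twice the area as |[(-8)·(-7) − (-1)·6] + [(-1)·(-3) − (-9)·(-7)] + [(-9)·6 − (-8)·(-3)]| = 76, so the area is 38.
The number of boundary lattice points is Σ gcd(|Δx|,|Δy|) = gcd(7,13) + gcd(8,4) + gcd(1,9) = 1+4+1 = 6.
By Pick's theorem A = I + B/2 − 1, so I = 38 − 6/2 + 1 = 36.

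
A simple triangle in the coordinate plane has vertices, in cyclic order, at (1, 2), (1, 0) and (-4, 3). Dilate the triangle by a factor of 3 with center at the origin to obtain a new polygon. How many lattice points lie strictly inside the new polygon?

40

Using the shoelace formula, 2A = |[1·0 − 1·2] + [1·3 − (-4)·0] + [(-4)·2 − 1·3]| = 10, so the area is 5.
Along each edge there are gcd(|Δx|,|Δy|)+1 lattice points, so counting each shared vertex once the boundary has gcd(0,2) + gcd(5,3) + gcd(5,1) = 2+1+1 = 4.
Scaling by 3 multiplies the area by 3² = 9 (so the new area is 45) and multiplies the boundary lattice-point count by 3, giving 12.
By Pick's theorem, the interior count of the dilated polygon is 45 − 12/2 + 1 = 40.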